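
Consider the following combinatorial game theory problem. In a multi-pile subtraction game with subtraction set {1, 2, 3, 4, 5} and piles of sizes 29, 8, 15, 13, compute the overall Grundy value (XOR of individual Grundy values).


Subtraction set: {1, 2, 3, 4, 5}
For this subtraction set, G(n) = n mod 6 (period = max + 1 = 6).
Pile 1 (size 29): G(29) = 29 mod 6 = 5
Pile 2 (size 8): G(8) = 8 mod 6 = 2
Pile 3 (size 15): G(15) = 15 mod 6 = 3
Pile 4 (size 13): G(13) = 13 mod 6 = 1
Total Grundy value = XOR of all: 5 XOR 2 XOR 3 XOR 1 = 5

5


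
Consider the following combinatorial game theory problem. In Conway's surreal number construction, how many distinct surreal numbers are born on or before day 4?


Day 0: {|} = 0 is born. Count = 1.
Day n: the number of surreal numbers born by day n is 2^(n+1) - 1.
By day 0: 2^1 - 1 = 1
By day 1: 2^2 - 1 = 3
By day 2: 2^3 - 1 = 7
By day 3: 2^4 - 1 = 15
By day 4: 2^5 - 1 = 31
By day 4: 31 surreal numbers.

31


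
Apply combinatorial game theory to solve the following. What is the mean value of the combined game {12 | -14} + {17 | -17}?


G1 = {12 | -14}, G2 = {17 | -17}
Each is a switch {a | b} with numbers a > b; its mean value is (a + b)/2, and mean value is additive over game sums: m(G1 + G2) = m(G1) + m(G2).
Mean of G1 = (12 + (-14))/2 = -2/2 = -1
Mean of G2 = (17 + (-17))/2 = 0/2 = 0
Mean of G1 + G2 = -1 + 0 = -1

-1


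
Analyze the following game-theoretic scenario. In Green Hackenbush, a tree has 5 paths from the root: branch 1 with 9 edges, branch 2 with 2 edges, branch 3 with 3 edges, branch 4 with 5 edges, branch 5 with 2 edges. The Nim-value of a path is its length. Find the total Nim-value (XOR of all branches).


The tree has 5 branches from the ground vertex.
In Green Hackenbush, the Nim-value of a simple path of length k is k.
Branch 1: length 9, Nim-value = 9
Branch 2: length 2, Nim-value = 2
Branch 3: length 3, Nim-value = 3
Branch 4: length 5, Nim-value = 5
Branch 5: length 2, Nim-value = 2
Total Nim-value = XOR of all branch values:
0 XOR 9 = 9
9 XOR 2 = 11
11 XOR 3 = 8
8 XOR 5 = 13
13 XOR 2 = 15
Nim-value of the tree = 15

15


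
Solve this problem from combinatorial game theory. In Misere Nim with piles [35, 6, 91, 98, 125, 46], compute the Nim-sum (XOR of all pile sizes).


We need the XOR (exclusive or) of all pile sizes.
After XOR-ing pile 1 (size 35): 0 XOR 35 = 35
After XOR-ing pile 2 (size 6): 35 XOR 6 = 37
After XOR-ing pile 3 (size 91): 37 XOR 91 = 126
After XOR-ing pile 4 (size 98): 126 XOR 98 = 28
After XOR-ing pile 5 (size 125): 28 XOR 125 = 97
After XOR-ing pile 6 (size 46): 97 XOR 46 = 79
The Nim-value of this position is 79.

79


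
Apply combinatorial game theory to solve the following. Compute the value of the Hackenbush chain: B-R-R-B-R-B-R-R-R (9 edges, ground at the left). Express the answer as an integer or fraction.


Edges (from ground): B-R-R-B-R-B-R-R-R
By Berlekamp's sign-expansion rule, a Blue-Red Hackenbush stalk has the value of the surreal number whose sign sequence is the edge sequence with B -> + and R -> -.
Sign sequence: +--+-+---
Trace the sign expansion in the surreal number tree, starting from 0:
Edge 1: B (sign +) -> bounds (0, +inf), value = 1
Edge 2: R (sign -) -> bounds (0, 1), value = 1/2
Edge 3: R (sign -) -> bounds (0, 1/2), value = 1/4
Edge 4: B (sign +) -> bounds (1/4, 1/2), value = 3/8
Edge 5: R (sign -) -> bounds (1/4, 3/8), value = 5/16
Edge 6: B (sign +) -> bounds (5/16, 3/8), value = 11/32
Edge 7: R (sign -) -> bounds (5/16, 11/32), value = 21/64
Edge 8: R (sign -) -> bounds (5/16, 21/64), value = 41/128
Edge 9: R (sign -) -> bounds (5/16, 41/128), value = 81/256
Game value = 81/256

81/256


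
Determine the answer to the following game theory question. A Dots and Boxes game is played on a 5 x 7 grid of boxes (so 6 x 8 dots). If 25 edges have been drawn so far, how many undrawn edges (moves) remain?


Grid: 5 x 7 boxes, i.e. 6 rows and 8 columns of dots.
Horizontal edges: (rows + 1) * cols = 6 * 7 = 42
Vertical edges: rows * (cols + 1) = 5 * 8 = 40
Total edges: 42 + 40 = 82
Edges drawn: 25
Remaining: 82 - 25 = 57

57


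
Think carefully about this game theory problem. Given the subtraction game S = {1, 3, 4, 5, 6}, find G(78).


The subtraction set is S = {1, 3, 4, 5, 6}.
G(k) = mex{ G(k - s) : s in S, s <= k }. We compute iteratively: G(0) = 0.
G(1) = mex({0}) = 1
G(2) = mex({1}) = 0
G(3) = mex({0}) = 1
G(4) = mex({0, 1}) = 2
G(5) = mex({0, 1, 2}) = 3
G(6) = mex({0, 1, 3}) = 2
G(7) = mex({0, 1, 2}) = 3
G(8) = mex({0, 1, 2, 3}) = 4
G(9) = mex({1, 2, 3, 4}) = 0
G(10) = mex({0, 2, 3}) = 1
G(11) = mex({1, 2, 3, 4}) = 0
G(12) = mex({0, 2, 3, 4}) = 1
G(13) = mex({0, 1, 3, 4}) = 2
G(14) = mex({0, 1, 2, 4}) = 3
Observe that G(9)..G(14) = 0, 1, 0, 1, 2, 3 repeats G(0)..G(5) = 0, 1, 0, 1, 2, 3.
For k >= max(S) = 6, G(k) is determined by the previous 6 values G(k-6)..G(k-1); a window of 6 consecutive values has recurred shifted by 9, so by induction G(k + 9) = G(k) for all k >= 0: the sequence is periodic from the start with period 9.
One period: G(0..8) = 0, 1, 0, 1, 2, 3, 2, 3, 4.
78 mod 9 = 6, so G(78) = G(6) = 2.

2


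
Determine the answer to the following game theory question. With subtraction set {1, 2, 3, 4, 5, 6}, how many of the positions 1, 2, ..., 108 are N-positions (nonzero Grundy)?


Subtraction set S = {1, 2, 3, 4, 5, 6}, so G(n) = n mod 7.
G(n) = 0 when n is a multiple of 7.
Multiples of 7 in [1, 108]: 15
N-positions (nonzero Grundy) = 108 - 15 = 93

93


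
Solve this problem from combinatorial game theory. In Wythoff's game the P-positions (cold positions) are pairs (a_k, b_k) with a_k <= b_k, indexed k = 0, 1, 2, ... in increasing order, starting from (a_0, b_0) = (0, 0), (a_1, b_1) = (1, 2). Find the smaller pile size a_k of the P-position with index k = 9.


By Wythoff's theorem, a_k = floor(k * phi) and b_k = floor(k * phi^2) = a_k + k, where phi = (1 + sqrt(5))/2 is the golden ratio.
phi = (1 + sqrt(5))/2 = 1.618034
k = 9
k * phi = 9 * 1.618034 = 14.562306
a_9 = floor(k * phi) = 14

14


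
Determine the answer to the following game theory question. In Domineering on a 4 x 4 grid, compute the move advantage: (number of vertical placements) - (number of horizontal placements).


Board is 4 x 4 (rows x cols).
Left (vertical) placements: (rows-1) * cols = 3 * 4 = 12
Right (horizontal) placements: rows * (cols-1) = 4 * 3 = 12
Advantage = Left - Right = 12 - 12 = 0

0


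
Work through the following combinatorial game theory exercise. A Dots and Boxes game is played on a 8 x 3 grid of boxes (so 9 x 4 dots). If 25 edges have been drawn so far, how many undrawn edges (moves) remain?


Grid: 8 x 3 boxes, i.e. 9 rows and 4 columns of dots.
Horizontal edges: (rows + 1) * cols = 9 * 3 = 27
Vertical edges: rows * (cols + 1) = 8 * 4 = 32
Total edges: 27 + 32 = 59
Edges drawn: 25
Remaining: 59 - 25 = 34

34


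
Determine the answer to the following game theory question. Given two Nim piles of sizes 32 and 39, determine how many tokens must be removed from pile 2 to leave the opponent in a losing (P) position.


Piles: 32 and 39
Current XOR: 32 XOR 39 = 7 (non-zero, so this is an N-position).
To make the XOR zero, we need to find a move that balances the piles.
For pile 2 (size 39): target = 39 XOR 7 = 32
We reduce pile 2 from 39 to 32.
Tokens removed: 39 - 32 = 7
Verification: 32 XOR 32 = 0

7


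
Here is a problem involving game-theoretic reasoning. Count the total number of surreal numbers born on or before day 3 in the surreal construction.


Day 0: {|} = 0 is born. Count = 1.
Day n: the number of surreal numbers born by day n is 2^(n+1) - 1.
By day 0: 2^1 - 1 = 1
By day 1: 2^2 - 1 = 3
By day 2: 2^3 - 1 = 7
By day 3: 2^4 - 1 = 15
By day 3: 15 surreal numbers.

15


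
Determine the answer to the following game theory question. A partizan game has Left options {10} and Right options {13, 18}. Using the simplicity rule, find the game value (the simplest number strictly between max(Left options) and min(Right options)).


Left options: {10}, max = 10
Right options: {13, 18}, min = 13
All options are numbers and max(Left) < min(Right), so by the simplicity theorem the value is the simplest (earliest-born) number strictly between 10 and 13.
Integers 11 through 12 all lie strictly between 10 and 13.
Among integers, the simplest (lowest birthday = smallest |n|; 0 is born on day 0, +-n on day n) is 11.
No non-integer in the interval can be simpler: if x is a non-integer in the interval, then floor(x) or ceil(x) also lies in the interval (the interval contains an integer), and both are proper prefixes of x's sign expansion, i.e. born earlier. So the game value is 11.
Game value = 11

11


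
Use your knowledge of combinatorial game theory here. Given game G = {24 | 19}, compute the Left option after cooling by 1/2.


Original game: {24 | 19} (a switch {a | b} with a > b).
Cooling by t (for t below the temperature (a - b)/2 = 5/2) taxes each move by t: {a | b} cooled by t is {a - t | b + t}.
Cooling amount: t = 1/2
Cooled Left option: 24 - 1/2 = 47/2
Cooled Right option: 19 + 1/2 = 39/2
Cooled game: {47/2 | 39/2}
Left option = 47/2

47/2


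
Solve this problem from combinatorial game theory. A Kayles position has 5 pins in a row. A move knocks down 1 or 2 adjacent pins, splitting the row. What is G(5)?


Kayles: a move removes 1 or 2 adjacent pins from a contiguous row.
Removing pins from a row of k leaves two independent rows (a, b) with a + b = k - 1 (one pin) or a + b = k - 2 (two pins); an end removal gives a = 0.
By Sprague-Grundy, G(k) = mex{ G(a) XOR G(b) } over all these splits. G(0) = 0.
G(1): splits (0,0):0^0=0 -> mex({0}) = 1
G(2): splits (0,1):0^1=1 (0,0):0^0=0 -> mex({0, 1}) = 2
G(3): splits (0,2):0^2=2 (1,1):1^1=0 (0,1):0^1=1 -> mex({0, 1, 2}) = 3
G(4): splits (0,3):0^3=3 (1,2):1^2=3 (0,2):0^2=2 (1,1):1^1=0 -> mex({0, 2, 3}) = 1
G(5): splits (0,4):0^1=1 (1,3):1^3=2 (2,2):2^2=0 (0,3):0^3=3 (1,2):1^2=3 -> mex({0, 1, 2, 3}) = 4
Therefore G(5) = 4.

4


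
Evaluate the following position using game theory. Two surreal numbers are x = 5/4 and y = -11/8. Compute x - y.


x = 5/4, y = -11/8
Converting to common denominator: 8
x = 10/8, y = -11/8
x - y = 5/4 - -11/8 = 21/8

21/8


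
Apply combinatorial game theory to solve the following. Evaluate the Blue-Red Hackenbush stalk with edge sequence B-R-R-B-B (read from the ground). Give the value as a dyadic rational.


Edges (from ground): B-R-R-B-B
By Berlekamp's sign-expansion rule, a Blue-Red Hackenbush stalk has the value of the surreal number whose sign sequence is the edge sequence with B -> + and R -> -.
Sign sequence: +--++
Trace the sign expansion in the surreal number tree, starting from 0:
Edge 1: B (sign +) -> bounds (0, +inf), value = 1
Edge 2: R (sign -) -> bounds (0, 1), value = 1/2
Edge 3: R (sign -) -> bounds (0, 1/2), value = 1/4
Edge 4: B (sign +) -> bounds (1/4, 1/2), value = 3/8
Edge 5: B (sign +) -> bounds (3/8, 1/2), value = 7/16
Game value = 7/16

7/16


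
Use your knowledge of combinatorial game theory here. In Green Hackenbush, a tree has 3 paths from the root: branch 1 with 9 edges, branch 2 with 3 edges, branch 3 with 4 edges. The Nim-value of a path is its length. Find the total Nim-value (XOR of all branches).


The tree has 3 branches from the ground vertex.
In Green Hackenbush, the Nim-value of a simple path of length k is k.
Branch 1: length 9, Nim-value = 9
Branch 2: length 3, Nim-value = 3
Branch 3: length 4, Nim-value = 4
Total Nim-value = XOR of all branch values:
0 XOR 9 = 9
9 XOR 3 = 10
10 XOR 4 = 14
Nim-value of the tree = 14

14


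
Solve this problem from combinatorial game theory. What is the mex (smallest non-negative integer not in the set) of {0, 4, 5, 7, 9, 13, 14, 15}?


Set = {0, 4, 5, 7, 9, 13, 14, 15}
0 is in the set.
1 is NOT in the set. This is the mex.
mex = 1

1


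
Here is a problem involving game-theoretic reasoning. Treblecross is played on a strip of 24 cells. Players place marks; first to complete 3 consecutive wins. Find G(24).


Treblecross: place X on empty cells; 3-in-a-row wins.
Playing within two cells of an existing X lets the opponent win at once, so sensible play treats the cells i-2..i+2 around each X as dead. The player left with no safe cell loses, so this is a normal-play take-away game on strips of safe cells.
Placing X at cell i (0-indexed) of a strip of k safe cells leaves independent strips of sizes max(0, i-2) and max(0, k-i-3). Hence G(k) = mex{ G(max(0,i-2)) XOR G(max(0,k-i-3)) : 0 <= i < k }, with G(0) = 0.
G(1): splits (0,0):0^0=0 -> mex({0}) = 1
G(2): splits (0,0):0^0=0 -> mex({0}) = 1
G(3): splits (0,0):0^0=0 -> mex({0}) = 1
G(4): splits (0,1):0^1=1 (0,0):0^0=0 -> mex({0, 1}) = 2
G(5): splits (0,2):0^1=1 (0,1):0^1=1 (0,0):0^0=0 -> mex({0, 1}) = 2
G(6) = mex({1}) = 0
G(7) = mex({0, 1, 2}) = 3
G(8) = mex({0, 1, 2}) = 3
G(9) = mex({0, 2}) = 1
G(10) = mex({0, 2, 3}) = 1
G(11) = mex({0, 3}) = 1
G(12) = mex({1, 3}) = 0
G(13) = mex({0, 1, 2, 3}) = 4
G(14) = mex({0, 1, 2}) = 3
G(15) = mex({0, 1, 2}) = 3
G(16) = mex({0, 1, 2, 4}) = 3
G(17) = mex({0, 1, 3, 4}) = 2
G(18) = mex({0, 1, 3, 4}) = 2
G(19) = mex({0, 1, 3, 5}) = 2
G(20) = mex({0, 1, 2, 3, 5}) = 4
G(21) = mex({0, 1, 2, 3, 5}) = 4
G(22) = mex({1, 2, 6}) = 0
G(23) = mex({0, 1, 2, 3, 4, 6}) = 5
G(24) = mex({0, 1, 2, 3, 4}) = 5
Therefore G(24) = 5.

5


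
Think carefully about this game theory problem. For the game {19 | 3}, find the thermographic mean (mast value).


Game = {19 | 3}, a switch {a | b} with numbers a > b.
Its thermograph has left wall a - t and right wall b + t, which meet at t = (a - b)/2, where both equal (a + b)/2. So the mast (mean value) is at (a + b)/2.
Mean = (19 + (3))/2 = 22/2 = 11

11


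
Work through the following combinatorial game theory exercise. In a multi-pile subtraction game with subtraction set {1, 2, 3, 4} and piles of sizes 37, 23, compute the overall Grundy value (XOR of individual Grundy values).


Subtraction set: {1, 2, 3, 4}
For this subtraction set, G(n) = n mod 5 (period = max + 1 = 5).
Pile 1 (size 37): G(37) = 37 mod 5 = 2
Pile 2 (size 23): G(23) = 23 mod 5 = 3
Total Grundy value = XOR of all: 2 XOR 3 = 1

1


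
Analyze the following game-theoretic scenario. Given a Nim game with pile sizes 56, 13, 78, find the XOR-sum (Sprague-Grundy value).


We need the XOR (exclusive or) of all pile sizes.
After XOR-ing pile 1 (size 56): 0 XOR 56 = 56
After XOR-ing pile 2 (size 13): 56 XOR 13 = 53
After XOR-ing pile 3 (size 78): 53 XOR 78 = 123
The Nim-value of this position is 123.

123


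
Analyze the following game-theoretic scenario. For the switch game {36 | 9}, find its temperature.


The game is {36 | 9}, a switch {a | b} with numbers a > b.
Cooling {a | b} by t gives {a - t | b + t}, which stops being hot when a - t = b + t, i.e. at t = (a - b)/2. So the temperature of a switch is (a - b)/2.
Temperature = (Left option - Right option) / 2
= (36 - (9)) / 2
= 27 / 2
= 27/2

27/2


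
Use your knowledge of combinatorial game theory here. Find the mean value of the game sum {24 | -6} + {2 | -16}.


G1 = {24 | -6}, G2 = {2 | -16}
Each is a switch {a | b} with numbers a > b; its mean value is (a + b)/2, and mean value is additive over game sums: m(G1 + G2) = m(G1) + m(G2).
Mean of G1 = (24 + (-6))/2 = 18/2 = 9
Mean of G2 = (2 + (-16))/2 = -14/2 = -7
Mean of G1 + G2 = 9 + -7 = 2

2


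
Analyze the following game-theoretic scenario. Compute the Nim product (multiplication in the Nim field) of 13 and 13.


Nim multiplication is bilinear over XOR: (u XOR v) * w = (u*w) XOR (v*w).
So we split each operand into its bit components and XOR the pairwise Nim products.
13 = 1 + 4 + 8 (as XOR of powers of 2).
13 = 1 + 4 + 8 (as XOR of powers of 2).
Using the standard Nim-product table on single bits:
  2*2 = 3,   2*4 = 8,   2*8 = 12,
  4*4 = 6,   4*8 = 11,  8*8 = 13,
and  1*x = x (identity), k*l = l*k (commutative).
Pairwise Nim products:
  1 * 1 = 1
  1 * 4 = 4
  1 * 8 = 8
  4 * 1 = 4
  4 * 4 = 6
  4 * 8 = 11
  8 * 1 = 8
  8 * 4 = 11
  8 * 8 = 13
XOR them: 1 XOR 4 XOR 8 XOR 4 XOR 6 XOR 11 XOR 8 XOR 11 XOR 13 = 10.
Result: 13 * 13 = 10 (in Nim).

10


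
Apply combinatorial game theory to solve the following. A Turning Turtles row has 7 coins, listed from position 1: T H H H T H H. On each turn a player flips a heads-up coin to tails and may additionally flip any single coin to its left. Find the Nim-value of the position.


Coins: T H H H T H H
Key fact: a single head at position k behaves exactly like a Nim heap of size k (turning it to T and optionally flipping a coin at j < k corresponds to moving the heap from k to j, or to 0), and heads combine as a disjunctive sum (two heads at the same place would cancel, matching j XOR j = 0). So the Nim-value is the XOR of the 1-indexed positions of the heads.
Face-up positions (1-indexed): [2, 3, 4, 6, 7]
XOR 0 with 2: 0 XOR 2 = 2
XOR 2 with 3: 2 XOR 3 = 1
XOR 1 with 4: 1 XOR 4 = 5
XOR 5 with 6: 5 XOR 6 = 3
XOR 3 with 7: 3 XOR 7 = 4
Nim-value = 4

4


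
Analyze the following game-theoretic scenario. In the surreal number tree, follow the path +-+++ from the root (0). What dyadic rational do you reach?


Sign expansion: +-+++
Rule: track bounds (lo, hi), initially (-inf, +inf). On '+', the current value becomes lo and we move to the simplest number in (value, hi): value + 1 if hi = +inf, otherwise the midpoint (value + hi)/2. On '-', the current value becomes hi and we move to value - 1 if lo = -inf, otherwise the midpoint (lo + value)/2.
Start at 0.
Step 1: sign = +, move right. Bounds: (0, +inf). Value = 1
Step 2: sign = -, move left. Bounds: (0, 1). Value = 1/2
Step 3: sign = +, move right. Bounds: (1/2, 1). Value = 3/4
Step 4: sign = +, move right. Bounds: (3/4, 1). Value = 7/8
Step 5: sign = +, move right. Bounds: (7/8, 1). Value = 15/16
The surreal number with sign expansion +-+++ is 15/16.

15/16


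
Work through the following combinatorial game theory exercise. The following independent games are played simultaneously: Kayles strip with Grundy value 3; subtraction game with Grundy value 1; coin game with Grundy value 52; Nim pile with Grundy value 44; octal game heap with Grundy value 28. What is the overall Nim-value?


By the Sprague-Grundy theorem, the Grundy value of a sum of games is the XOR of individual Grundy values.
Kayles strip: Grundy value = 3. Running XOR: 0 XOR 3 = 3
subtraction game: Grundy value = 1. Running XOR: 3 XOR 1 = 2
coin game: Grundy value = 52. Running XOR: 2 XOR 52 = 54
Nim pile: Grundy value = 44. Running XOR: 54 XOR 44 = 26
octal game heap: Grundy value = 28. Running XOR: 26 XOR 28 = 6
The combined Grundy value is 6.

6


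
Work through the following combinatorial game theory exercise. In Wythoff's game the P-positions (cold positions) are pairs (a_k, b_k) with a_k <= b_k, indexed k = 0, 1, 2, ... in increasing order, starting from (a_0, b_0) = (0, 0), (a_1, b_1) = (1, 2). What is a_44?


By Wythoff's theorem, a_k = floor(k * phi) and b_k = floor(k * phi^2) = a_k + k, where phi = (1 + sqrt(5))/2 is the golden ratio.
phi = (1 + sqrt(5))/2 = 1.618034
k = 44
k * phi = 44 * 1.618034 = 71.193496
a_44 = floor(k * phi) = 71

71


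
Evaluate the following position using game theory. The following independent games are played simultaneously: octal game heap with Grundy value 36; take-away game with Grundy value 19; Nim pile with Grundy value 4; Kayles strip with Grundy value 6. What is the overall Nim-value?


By the Sprague-Grundy theorem, the Grundy value of a sum of games is the XOR of individual Grundy values.
octal game heap: Grundy value = 36. Running XOR: 0 XOR 36 = 36
take-away game: Grundy value = 19. Running XOR: 36 XOR 19 = 55
Nim pile: Grundy value = 4. Running XOR: 55 XOR 4 = 51
Kayles strip: Grundy value = 6. Running XOR: 51 XOR 6 = 53
The combined Grundy value is 53.

53


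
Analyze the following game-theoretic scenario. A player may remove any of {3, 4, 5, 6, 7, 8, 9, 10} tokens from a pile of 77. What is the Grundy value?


The subtraction set is S = {3, 4, 5, 6, 7, 8, 9, 10}.
G(k) = mex{ G(k - s) : s in S, s <= k }. We compute iteratively: G(0) = 0.
G(1) = mex({}) = 0
G(2) = mex({}) = 0
G(3) = mex({0}) = 1
G(4) = mex({0}) = 1
G(5) = mex({0}) = 1
G(6) = mex({0, 1}) = 2
G(7) = mex({0, 1}) = 2
G(8) = mex({0, 1}) = 2
G(9) = mex({0, 1, 2}) = 3
G(10) = mex({0, 1, 2}) = 3
G(11) = mex({0, 1, 2}) = 3
G(12) = mex({0, 1, 2, 3}) = 4
G(13) = mex({1, 2, 3}) = 0
G(14) = mex({1, 2, 3}) = 0
G(15) = mex({1, 2, 3, 4}) = 0
G(16) = mex({0, 2, 3, 4}) = 1
G(17) = mex({0, 2, 3, 4}) = 1
G(18) = mex({0, 2, 3, 4}) = 1
G(19) = mex({0, 1, 3, 4}) = 2
G(20) = mex({0, 1, 3, 4}) = 2
G(21) = mex({0, 1, 3, 4}) = 2
G(22) = mex({0, 1, 2, 4}) = 3
Observe that G(13)..G(22) = 0, 0, 0, 1, 1, 1, 2, 2, 2, 3 repeats G(0)..G(9) = 0, 0, 0, 1, 1, 1, 2, 2, 2, 3.
For k >= max(S) = 10, G(k) is determined by the previous 10 values G(k-10)..G(k-1); a window of 10 consecutive values has recurred shifted by 13, so by induction G(k + 13) = G(k) for all k >= 0: the sequence is periodic from the start with period 13.
One period: G(0..12) = 0, 0, 0, 1, 1, 1, 2, 2, 2, 3, 3, 3, 4.
77 mod 13 = 12, so G(77) = G(12) = 4.

4


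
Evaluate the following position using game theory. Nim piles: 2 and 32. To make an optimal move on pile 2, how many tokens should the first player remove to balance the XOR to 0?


Piles: 2 and 32
Current XOR: 2 XOR 32 = 34 (non-zero, so this is an N-position).
To make the XOR zero, we need to find a move that balances the piles.
For pile 2 (size 32): target = 32 XOR 34 = 2
We reduce pile 2 from 32 to 2.
Tokens removed: 32 - 2 = 30
Verification: 2 XOR 2 = 0

30


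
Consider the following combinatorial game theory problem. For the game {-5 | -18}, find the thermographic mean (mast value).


Game = {-5 | -18}, a switch {a | b} with numbers a > b.
Its thermograph has left wall a - t and right wall b + t, which meet at t = (a - b)/2, where both equal (a + b)/2. So the mast (mean value) is at (a + b)/2.
Mean = (-5 + (-18))/2 = -23/2 = -23/2

-23/2


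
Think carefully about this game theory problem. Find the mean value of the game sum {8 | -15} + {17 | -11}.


G1 = {8 | -15}, G2 = {17 | -11}
Each is a switch {a | b} with numbers a > b; its mean value is (a + b)/2, and mean value is additive over game sums: m(G1 + G2) = m(G1) + m(G2).
Mean of G1 = (8 + (-15))/2 = -7/2 = -7/2
Mean of G2 = (17 + (-11))/2 = 6/2 = 3
Mean of G1 + G2 = -7/2 + 3 = -1/2

-1/2


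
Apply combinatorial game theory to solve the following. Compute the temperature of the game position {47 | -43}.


The game is {47 | -43}, a switch {a | b} with numbers a > b.
Cooling {a | b} by t gives {a - t | b + t}, which stops being hot when a - t = b + t, i.e. at t = (a - b)/2. So the temperature of a switch is (a - b)/2.
Temperature = (Left option - Right option) / 2
= (47 - (-43)) / 2
= 90 / 2
= 45

45


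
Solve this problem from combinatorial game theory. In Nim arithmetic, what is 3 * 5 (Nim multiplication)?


Nim multiplication is bilinear over XOR: (u XOR v) * w = (u*w) XOR (v*w).
So we split each operand into its bit components and XOR the pairwise Nim products.
3 = 1 + 2 (as XOR of powers of 2).
5 = 1 + 4 (as XOR of powers of 2).
Using the standard Nim-product table on single bits:
  2*2 = 3,   2*4 = 8,   2*8 = 12,
  4*4 = 6,   4*8 = 11,  8*8 = 13,
and  1*x = x (identity), k*l = l*k (commutative).
Pairwise Nim products:
  1 * 1 = 1
  1 * 4 = 4
  2 * 1 = 2
  2 * 4 = 8
XOR them: 1 XOR 4 XOR 2 XOR 8 = 15.
Result: 3 * 5 = 15 (in Nim).

15


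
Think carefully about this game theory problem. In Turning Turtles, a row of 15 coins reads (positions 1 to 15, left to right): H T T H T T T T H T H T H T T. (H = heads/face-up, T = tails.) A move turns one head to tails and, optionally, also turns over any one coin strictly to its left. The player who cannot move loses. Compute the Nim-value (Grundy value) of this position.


Coins: H T T H T T T T H T H T H T T
Key fact: a single head at position k behaves exactly like a Nim heap of size k (turning it to T and optionally flipping a coin at j < k corresponds to moving the heap from k to j, or to 0), and heads combine as a disjunctive sum (two heads at the same place would cancel, matching j XOR j = 0). So the Nim-value is the XOR of the 1-indexed positions of the heads.
Face-up positions (1-indexed): [1, 4, 9, 11, 13]
XOR 0 with 1: 0 XOR 1 = 1
XOR 1 with 4: 1 XOR 4 = 5
XOR 5 with 9: 5 XOR 9 = 12
XOR 12 with 11: 12 XOR 11 = 7
XOR 7 with 13: 7 XOR 13 = 10
Nim-value = 10

10


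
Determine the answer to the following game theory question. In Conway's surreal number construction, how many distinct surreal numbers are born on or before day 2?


Day 0: {|} = 0 is born. Count = 1.
Day n: the number of surreal numbers born by day n is 2^(n+1) - 1.
By day 0: 2^1 - 1 = 1
By day 1: 2^2 - 1 = 3
By day 2: 2^3 - 1 = 7
By day 2: 7 surreal numbers.

7


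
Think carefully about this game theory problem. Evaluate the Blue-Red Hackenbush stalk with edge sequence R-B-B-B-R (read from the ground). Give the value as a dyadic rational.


Edges (from ground): R-B-B-B-R
By Berlekamp's sign-expansion rule, a Blue-Red Hackenbush stalk has the value of the surreal number whose sign sequence is the edge sequence with B -> + and R -> -.
Sign sequence: -+++-
Trace the sign expansion in the surreal number tree, starting from 0:
Edge 1: R (sign -) -> bounds (-inf, 0), value = -1
Edge 2: B (sign +) -> bounds (-1, 0), value = -1/2
Edge 3: B (sign +) -> bounds (-1/2, 0), value = -1/4
Edge 4: B (sign +) -> bounds (-1/4, 0), value = -1/8
Edge 5: R (sign -) -> bounds (-1/4, -1/8), value = -3/16
Game value = -3/16

-3/16


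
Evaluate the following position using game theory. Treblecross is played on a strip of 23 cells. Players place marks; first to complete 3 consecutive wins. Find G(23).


Treblecross: place X on empty cells; 3-in-a-row wins.
Playing within two cells of an existing X lets the opponent win at once, so sensible play treats the cells i-2..i+2 around each X as dead. The player left with no safe cell loses, so this is a normal-play take-away game on strips of safe cells.
Placing X at cell i (0-indexed) of a strip of k safe cells leaves independent strips of sizes max(0, i-2) and max(0, k-i-3). Hence G(k) = mex{ G(max(0,i-2)) XOR G(max(0,k-i-3)) : 0 <= i < k }, with G(0) = 0.
G(1): splits (0,0):0^0=0 -> mex({0}) = 1
G(2): splits (0,0):0^0=0 -> mex({0}) = 1
G(3): splits (0,0):0^0=0 -> mex({0}) = 1
G(4): splits (0,1):0^1=1 (0,0):0^0=0 -> mex({0, 1}) = 2
G(5): splits (0,2):0^1=1 (0,1):0^1=1 (0,0):0^0=0 -> mex({0, 1}) = 2
G(6) = mex({1}) = 0
G(7) = mex({0, 1, 2}) = 3
G(8) = mex({0, 1, 2}) = 3
G(9) = mex({0, 2}) = 1
G(10) = mex({0, 2, 3}) = 1
G(11) = mex({0, 3}) = 1
G(12) = mex({1, 3}) = 0
G(13) = mex({0, 1, 2, 3}) = 4
G(14) = mex({0, 1, 2}) = 3
G(15) = mex({0, 1, 2}) = 3
G(16) = mex({0, 1, 2, 4}) = 3
G(17) = mex({0, 1, 3, 4}) = 2
G(18) = mex({0, 1, 3, 4}) = 2
G(19) = mex({0, 1, 3, 5}) = 2
G(20) = mex({0, 1, 2, 3, 5}) = 4
G(21) = mex({0, 1, 2, 3, 5}) = 4
G(22) = mex({1, 2, 6}) = 0
G(23) = mex({0, 1, 2, 3, 4, 6}) = 5
Therefore G(23) = 5.

5


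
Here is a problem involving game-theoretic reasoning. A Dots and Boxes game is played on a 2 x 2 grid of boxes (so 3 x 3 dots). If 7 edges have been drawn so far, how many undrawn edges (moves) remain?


Grid: 2 x 2 boxes, i.e. 3 rows and 3 columns of dots.
Horizontal edges: (rows + 1) * cols = 3 * 2 = 6
Vertical edges: rows * (cols + 1) = 2 * 3 = 6
Total edges: 6 + 6 = 12
Edges drawn: 7
Remaining: 12 - 7 = 5

5


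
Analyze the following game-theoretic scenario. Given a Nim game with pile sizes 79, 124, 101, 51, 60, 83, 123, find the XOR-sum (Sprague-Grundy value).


We need the XOR (exclusive or) of all pile sizes.
After XOR-ing pile 1 (size 79): 0 XOR 79 = 79
After XOR-ing pile 2 (size 124): 79 XOR 124 = 51
After XOR-ing pile 3 (size 101): 51 XOR 101 = 86
After XOR-ing pile 4 (size 51): 86 XOR 51 = 101
After XOR-ing pile 5 (size 60): 101 XOR 60 = 89
After XOR-ing pile 6 (size 83): 89 XOR 83 = 10
After XOR-ing pile 7 (size 123): 10 XOR 123 = 113
The Nim-value of this position is 113.

113


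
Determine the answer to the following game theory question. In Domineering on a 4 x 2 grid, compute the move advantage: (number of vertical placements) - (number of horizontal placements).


Board is 4 x 2 (rows x cols).
Left (vertical) placements: (rows-1) * cols = 3 * 2 = 6
Right (horizontal) placements: rows * (cols-1) = 4 * 1 = 4
Advantage = Left - Right = 6 - 4 = 2

2


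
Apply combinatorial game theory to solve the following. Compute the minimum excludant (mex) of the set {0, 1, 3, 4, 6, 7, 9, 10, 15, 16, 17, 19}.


Set = {0, 1, 3, 4, 6, 7, 9, 10, 15, 16, 17, 19}
0 is in the set.
1 is in the set.
2 is NOT in the set. This is the mex.
mex = 2

2


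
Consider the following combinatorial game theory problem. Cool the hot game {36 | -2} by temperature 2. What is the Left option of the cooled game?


Original game: {36 | -2} (a switch {a | b} with a > b).
Cooling by t (for t below the temperature (a - b)/2 = 19) taxes each move by t: {a | b} cooled by t is {a - t | b + t}.
Cooling amount: t = 2
Cooled Left option: 36 - 2 = 34
Cooled Right option: -2 + 2 = 0
Cooled game: {34 | 0}
Left option = 34

34


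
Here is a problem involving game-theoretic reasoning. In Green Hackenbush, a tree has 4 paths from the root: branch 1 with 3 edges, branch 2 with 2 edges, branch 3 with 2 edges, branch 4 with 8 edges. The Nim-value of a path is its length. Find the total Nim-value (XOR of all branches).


The tree has 4 branches from the ground vertex.
In Green Hackenbush, the Nim-value of a simple path of length k is k.
Branch 1: length 3, Nim-value = 3
Branch 2: length 2, Nim-value = 2
Branch 3: length 2, Nim-value = 2
Branch 4: length 8, Nim-value = 8
Total Nim-value = XOR of all branch values:
0 XOR 3 = 3
3 XOR 2 = 1
1 XOR 2 = 3
3 XOR 8 = 11
Nim-value of the tree = 11

11


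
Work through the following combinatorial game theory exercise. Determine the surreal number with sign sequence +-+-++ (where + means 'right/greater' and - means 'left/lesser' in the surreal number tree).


Sign expansion: +-+-++
Rule: track bounds (lo, hi), initially (-inf, +inf). On '+', the current value becomes lo and we move to the simplest number in (value, hi): value + 1 if hi = +inf, otherwise the midpoint (value + hi)/2. On '-', the current value becomes hi and we move to value - 1 if lo = -inf, otherwise the midpoint (lo + value)/2.
Start at 0.
Step 1: sign = +, move right. Bounds: (0, +inf). Value = 1
Step 2: sign = -, move left. Bounds: (0, 1). Value = 1/2
Step 3: sign = +, move right. Bounds: (1/2, 1). Value = 3/4
Step 4: sign = -, move left. Bounds: (1/2, 3/4). Value = 5/8
Step 5: sign = +, move right. Bounds: (5/8, 3/4). Value = 11/16
Step 6: sign = +, move right. Bounds: (11/16, 3/4). Value = 23/32
The surreal number with sign expansion +-+-++ is 23/32.

23/32


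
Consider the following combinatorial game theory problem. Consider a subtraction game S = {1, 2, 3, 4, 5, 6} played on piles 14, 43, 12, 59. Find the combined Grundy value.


Subtraction set: {1, 2, 3, 4, 5, 6}
For this subtraction set, G(n) = n mod 7 (period = max + 1 = 7).
Pile 1 (size 14): G(14) = 14 mod 7 = 0
Pile 2 (size 43): G(43) = 43 mod 7 = 1
Pile 3 (size 12): G(12) = 12 mod 7 = 5
Pile 4 (size 59): G(59) = 59 mod 7 = 3
Total Grundy value = XOR of all: 0 XOR 1 XOR 5 XOR 3 = 7

7


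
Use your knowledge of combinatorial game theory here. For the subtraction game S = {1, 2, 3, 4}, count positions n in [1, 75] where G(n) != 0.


Subtraction set S = {1, 2, 3, 4}, so G(n) = n mod 5.
G(n) = 0 when n is a multiple of 5.
Multiples of 5 in [1, 75]: 15
N-positions (nonzero Grundy) = 75 - 15 = 60

60


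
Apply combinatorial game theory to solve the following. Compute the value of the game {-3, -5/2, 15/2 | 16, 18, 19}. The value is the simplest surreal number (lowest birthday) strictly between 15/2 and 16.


Left options: {-3, -5/2, 15/2}, max = 15/2
Right options: {16, 18, 19}, min = 16
All options are numbers and max(Left) < min(Right), so by the simplicity theorem the value is the simplest (earliest-born) number strictly between 15/2 and 16.
Integers 8 through 15 all lie strictly between 15/2 and 16.
Among integers, the simplest (lowest birthday = smallest |n|; 0 is born on day 0, +-n on day n) is 8.
No non-integer in the interval can be simpler: if x is a non-integer in the interval, then floor(x) or ceil(x) also lies in the interval (the interval contains an integer), and both are proper prefixes of x's sign expansion, i.e. born earlier. So the game value is 8.
Game value = 8

8


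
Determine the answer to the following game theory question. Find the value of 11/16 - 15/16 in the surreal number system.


x = 11/16, y = 15/16
Converting to common denominator: 16
x = 11/16, y = 15/16
x - y = 11/16 - 15/16 = -1/4

-1/4


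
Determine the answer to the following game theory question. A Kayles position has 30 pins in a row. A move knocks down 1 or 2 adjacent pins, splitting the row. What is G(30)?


Kayles: a move removes 1 or 2 adjacent pins from a contiguous row.
Removing pins from a row of k leaves two independent rows (a, b) with a + b = k - 1 (one pin) or a + b = k - 2 (two pins); an end removal gives a = 0.
By Sprague-Grundy, G(k) = mex{ G(a) XOR G(b) } over all these splits. G(0) = 0.
G(1): splits (0,0):0^0=0 -> mex({0}) = 1
G(2): splits (0,1):0^1=1 (0,0):0^0=0 -> mex({0, 1}) = 2
G(3): splits (0,2):0^2=2 (1,1):1^1=0 (0,1):0^1=1 -> mex({0, 1, 2}) = 3
G(4): splits (0,3):0^3=3 (1,2):1^2=3 (0,2):0^2=2 (1,1):1^1=0 -> mex({0, 2, 3}) = 1
G(5): splits (0,4):0^1=1 (1,3):1^3=2 (2,2):2^2=0 (0,3):0^3=3 (1,2):1^2=3 -> mex({0, 1, 2, 3}) = 4
G(6) = mex({0, 1, 2, 4}) = 3
G(7) = mex({0, 1, 3, 4, 5}) = 2
G(8) = mex({0, 2, 3, 5, 6}) = 1
G(9) = mex({0, 1, 2, 3, 6, 7}) = 4
G(10) = mex({0, 1, 3, 4, 5, 7}) = 2
G(11) = mex({0, 1, 2, 3, 4, 5}) = 6
G(12) = mex({0, 1, 2, 3, 5, 6, 7}) = 4
G(13) = mex({0, 2, 3, 4, 6, 7}) = 1
G(14) = mex({0, 1, 4, 5, 6, 7}) = 2
G(15) = mex({0, 1, 2, 3, 4, 5, 6}) = 7
G(16) = mex({0, 2, 3, 5, 6, 7}) = 1
G(17) = mex({0, 1, 2, 3, 5, 6, 7}) = 4
G(18) = mex({0, 1, 2, 4, 5, 6}) = 3
G(19) = mex({0, 1, 3, 4, 5, 7}) = 2
G(20) = mex({0, 2, 3, 4, 5, 6, 7}) = 1
G(21) = mex({0, 1, 2, 3, 5, 6, 7}) = 4
G(22) = mex({0, 1, 2, 3, 4, 5, 7}) = 6
G(23) = mex({0, 1, 2, 3, 4, 5, 6}) = 7
G(24) = mex({0, 1, 2, 3, 5, 6, 7}) = 4
G(25) = mex({0, 2, 3, 4, 6, 7}) = 1
G(26) = mex({0, 1, 3, 4, 5, 6, 7}) = 2
G(27) = mex({0, 1, 2, 3, 4, 5, 6, 7}) = 8
G(28) = mex({0, 1, 2, 3, 4, 6, 7, 8}) = 5
G(29) = mex({0, 1, 2, 3, 5, 6, 7, 8, 9}) = 4
G(30) = mex({0, 1, 2, 3, 4, 5, 6, 9, 10}) = 7
Therefore G(30) = 7.

7


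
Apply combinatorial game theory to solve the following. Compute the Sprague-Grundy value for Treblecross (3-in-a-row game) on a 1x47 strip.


Treblecross: place X on empty cells; 3-in-a-row wins.
Playing within two cells of an existing X lets the opponent win at once, so sensible play treats the cells i-2..i+2 around each X as dead. The player left with no safe cell loses, so this is a normal-play take-away game on strips of safe cells.
Placing X at cell i (0-indexed) of a strip of k safe cells leaves independent strips of sizes max(0, i-2) and max(0, k-i-3). Hence G(k) = mex{ G(max(0,i-2)) XOR G(max(0,k-i-3)) : 0 <= i < k }, with G(0) = 0.
G(1): splits (0,0):0^0=0 -> mex({0}) = 1
G(2): splits (0,0):0^0=0 -> mex({0}) = 1
G(3): splits (0,0):0^0=0 -> mex({0}) = 1
G(4): splits (0,1):0^1=1 (0,0):0^0=0 -> mex({0, 1}) = 2
G(5): splits (0,2):0^1=1 (0,1):0^1=1 (0,0):0^0=0 -> mex({0, 1}) = 2
G(6) = mex({1}) = 0
G(7) = mex({0, 1, 2}) = 3
G(8) = mex({0, 1, 2}) = 3
G(9) = mex({0, 2}) = 1
G(10) = mex({0, 2, 3}) = 1
G(11) = mex({0, 3}) = 1
G(12) = mex({1, 3}) = 0
G(13) = mex({0, 1, 2, 3}) = 4
G(14) = mex({0, 1, 2}) = 3
G(15) = mex({0, 1, 2}) = 3
G(16) = mex({0, 1, 2, 4}) = 3
G(17) = mex({0, 1, 3, 4}) = 2
G(18) = mex({0, 1, 3, 4}) = 2
G(19) = mex({0, 1, 3, 5}) = 2
G(20) = mex({0, 1, 2, 3, 5}) = 4
G(21) = mex({0, 1, 2, 3, 5}) = 4
G(22) = mex({1, 2, 6}) = 0
G(23) = mex({0, 1, 2, 3, 4, 6}) = 5
G(24) = mex({0, 1, 2, 3, 4}) = 5
G(25) = mex({0, 1, 3, 4, 7}) = 2
G(26) = mex({0, 1, 3, 4, 5, 7}) = 2
G(27) = mex({0, 1, 3, 5}) = 2
G(28) = mex({0, 1, 2, 5}) = 3
G(29) = mex({0, 1, 2, 4, 5, 6}) = 3
G(30) = mex({1, 2, 4, 6}) = 0
G(31) = mex({0, 1, 2, 3, 4, 6}) = 5
G(32) = mex({1, 2, 3, 4, 7}) = 0
G(33) = mex({0, 3, 7}) = 1
G(34) = mex({0, 2, 3, 5, 7}) = 1
G(35) = mex({0, 2, 3, 5, 6}) = 1
G(36) = mex({0, 1, 2, 5, 6}) = 3
G(37) = mex({0, 1, 2, 4, 5, 6}) = 3
G(38) = mex({0, 1, 2, 4}) = 3
G(39) = mex({0, 1, 2, 3, 4, 7}) = 5
G(40) = mex({0, 1, 2, 3, 4, 5, 7}) = 6
G(41) = mex({0, 1, 2, 3, 5, 7}) = 4
G(42) = mex({0, 1, 2, 3, 5, 6, 7}) = 4
G(43) = mex({0, 2, 3, 5, 6}) = 1
G(44) = mex({1, 2, 3, 4, 5, 6}) = 0
G(45) = mex({0, 1, 2, 3, 4, 6, 7}) = 5
G(46) = mex({0, 1, 2, 3, 4, 7}) = 5
G(47) = mex({0, 1, 2, 3, 4, 5, 7}) = 6
Therefore G(47) = 6.

6


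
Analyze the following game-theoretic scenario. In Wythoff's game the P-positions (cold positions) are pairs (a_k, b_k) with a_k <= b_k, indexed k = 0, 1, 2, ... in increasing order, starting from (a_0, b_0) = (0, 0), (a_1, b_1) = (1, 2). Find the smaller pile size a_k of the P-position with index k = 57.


By Wythoff's theorem, a_k = floor(k * phi) and b_k = floor(k * phi^2) = a_k + k, where phi = (1 + sqrt(5))/2 is the golden ratio.
phi = (1 + sqrt(5))/2 = 1.618034
k = 57
k * phi = 57 * 1.618034 = 92.227937
a_57 = floor(k * phi) = 92

92


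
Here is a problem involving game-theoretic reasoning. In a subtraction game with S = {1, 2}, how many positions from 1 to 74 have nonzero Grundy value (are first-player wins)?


Subtraction set S = {1, 2}, so G(n) = n mod 3.
G(n) = 0 when n is a multiple of 3.
Multiples of 3 in [1, 74]: 24
N-positions (nonzero Grundy) = 74 - 24 = 50

50


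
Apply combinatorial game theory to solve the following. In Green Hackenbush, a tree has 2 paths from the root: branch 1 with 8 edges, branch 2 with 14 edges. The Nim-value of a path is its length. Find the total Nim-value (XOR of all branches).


The tree has 2 branches from the ground vertex.
In Green Hackenbush, the Nim-value of a simple path of length k is k.
Branch 1: length 8, Nim-value = 8
Branch 2: length 14, Nim-value = 14
Total Nim-value = XOR of all branch values:
0 XOR 8 = 8
8 XOR 14 = 6
Nim-value of the tree = 6

6


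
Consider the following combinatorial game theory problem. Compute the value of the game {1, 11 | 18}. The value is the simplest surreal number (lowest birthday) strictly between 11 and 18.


Left options: {1, 11}, max = 11
Right options: {18}, min = 18
All options are numbers and max(Left) < min(Right), so by the simplicity theorem the value is the simplest (earliest-born) number strictly between 11 and 18.
Integers 12 through 17 all lie strictly between 11 and 18.
Among integers, the simplest (lowest birthday = smallest |n|; 0 is born on day 0, +-n on day n) is 12.
No non-integer in the interval can be simpler: if x is a non-integer in the interval, then floor(x) or ceil(x) also lies in the interval (the interval contains an integer), and both are proper prefixes of x's sign expansion, i.e. born earlier. So the game value is 12.
Game value = 12

12


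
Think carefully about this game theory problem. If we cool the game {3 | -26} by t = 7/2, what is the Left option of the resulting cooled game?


Original game: {3 | -26} (a switch {a | b} with a > b).
Cooling by t (for t below the temperature (a - b)/2 = 29/2) taxes each move by t: {a | b} cooled by t is {a - t | b + t}.
Cooling amount: t = 7/2
Cooled Left option: 3 - 7/2 = -1/2
Cooled Right option: -26 + 7/2 = -45/2
Cooled game: {-1/2 | -45/2}
Left option = -1/2

-1/2


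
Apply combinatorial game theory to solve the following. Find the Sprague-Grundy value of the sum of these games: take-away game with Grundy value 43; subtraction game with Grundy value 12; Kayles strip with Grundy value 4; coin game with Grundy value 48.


By the Sprague-Grundy theorem, the Grundy value of a sum of games is the XOR of individual Grundy values.
take-away game: Grundy value = 43. Running XOR: 0 XOR 43 = 43
subtraction game: Grundy value = 12. Running XOR: 43 XOR 12 = 39
Kayles strip: Grundy value = 4. Running XOR: 39 XOR 4 = 35
coin game: Grundy value = 48. Running XOR: 35 XOR 48 = 19
The combined Grundy value is 19.

19
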